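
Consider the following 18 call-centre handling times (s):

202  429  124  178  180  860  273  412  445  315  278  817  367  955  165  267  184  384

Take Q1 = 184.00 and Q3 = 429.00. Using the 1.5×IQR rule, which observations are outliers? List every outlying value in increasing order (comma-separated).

IQR = Q3 − Q1 = 429.00 − 184.00 = 245.00.
Lower fence = Q1 − 1.5·IQR = 184.00 − 367.50 = -183.50.
Upper fence = Q3 + 1.5·IQR = 429.00 + 367.50 = 796.50.
817 > 796.50 → outlier.
860 > 796.50 → outlier.
955 > 796.50 → outlier.
All remaining values lie within [-183.50, 796.50].

817, 860, 955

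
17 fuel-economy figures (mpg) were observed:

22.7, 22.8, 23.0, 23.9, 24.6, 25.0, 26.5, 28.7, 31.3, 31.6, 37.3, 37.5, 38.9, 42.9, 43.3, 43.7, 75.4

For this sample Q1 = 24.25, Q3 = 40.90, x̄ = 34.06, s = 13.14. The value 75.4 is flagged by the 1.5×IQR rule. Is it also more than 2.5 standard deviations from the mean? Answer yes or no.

z = (75.4 − 34.06) / 13.14 = 3.15.
|z| = 3.15 > 2.5.

yes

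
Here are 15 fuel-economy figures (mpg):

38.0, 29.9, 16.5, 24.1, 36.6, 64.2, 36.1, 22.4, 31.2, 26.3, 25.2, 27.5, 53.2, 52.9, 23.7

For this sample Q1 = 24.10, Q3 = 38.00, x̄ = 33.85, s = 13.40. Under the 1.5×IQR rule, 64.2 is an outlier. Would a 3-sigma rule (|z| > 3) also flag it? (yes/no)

no

z = (64.2 − 33.85) / 13.40 = 2.26.
|z| = 2.26 ≤ 3.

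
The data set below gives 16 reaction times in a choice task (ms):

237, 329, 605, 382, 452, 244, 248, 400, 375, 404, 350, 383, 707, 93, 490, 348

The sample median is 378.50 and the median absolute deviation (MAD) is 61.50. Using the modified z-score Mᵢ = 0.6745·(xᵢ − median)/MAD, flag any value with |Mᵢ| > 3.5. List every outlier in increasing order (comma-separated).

|Mᵢ| > 3.5 ⇔ |xᵢ − 378.50| > 3.5·61.50/0.6745 = 319.13.
So outliers lie outside [59.37, 697.63].
707: M = 3.60 → outlier.

707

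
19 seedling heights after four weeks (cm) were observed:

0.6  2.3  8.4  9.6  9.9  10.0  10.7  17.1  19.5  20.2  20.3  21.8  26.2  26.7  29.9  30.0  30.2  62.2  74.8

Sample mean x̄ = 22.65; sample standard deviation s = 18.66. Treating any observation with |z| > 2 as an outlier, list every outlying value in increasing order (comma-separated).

Cutoffs at x̄ ± 2s: 22.65 ± 2·18.66 = [-14.67, 59.97].
62.2: z = 2.12, |z| > 2 → outlier.
74.8: z = 2.79, |z| > 2 → outlier.
Every other value lies within [-14.67, 59.97].

62.2, 74.8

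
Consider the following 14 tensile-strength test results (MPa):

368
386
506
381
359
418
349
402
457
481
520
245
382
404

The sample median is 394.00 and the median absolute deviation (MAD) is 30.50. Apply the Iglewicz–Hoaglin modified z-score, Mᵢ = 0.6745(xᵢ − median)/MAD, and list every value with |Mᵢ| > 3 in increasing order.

245

|Mᵢ| > 3 ⇔ |xᵢ − 394.00| > 3·30.50/0.6745 = 135.66.
So outliers lie outside [258.34, 529.66].
245: M = -3.30 → outlier.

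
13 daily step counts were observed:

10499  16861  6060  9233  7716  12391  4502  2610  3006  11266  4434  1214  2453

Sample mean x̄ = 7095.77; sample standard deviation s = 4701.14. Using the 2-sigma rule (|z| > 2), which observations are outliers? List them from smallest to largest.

16861

Cutoffs at x̄ ± 2s: 7095.77 ± 2·4701.14 = [-2306.51, 16498.05].
16861: z = 2.08, |z| > 2 → outlier.
Every other value lies within [-2306.51, 16498.05].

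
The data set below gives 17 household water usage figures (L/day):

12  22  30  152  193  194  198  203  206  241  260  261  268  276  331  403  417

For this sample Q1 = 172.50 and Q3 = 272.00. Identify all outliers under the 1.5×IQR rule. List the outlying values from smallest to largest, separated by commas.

12, 22

IQR = Q3 − Q1 = 272.00 − 172.50 = 99.50.
Lower fence = Q1 − 1.5·IQR = 172.50 − 149.25 = 23.25.
Upper fence = Q3 + 1.5·IQR = 272.00 + 149.25 = 421.25.
12 < 23.25 → outlier.
22 < 23.25 → outlier.
All remaining values lie within [23.25, 421.25].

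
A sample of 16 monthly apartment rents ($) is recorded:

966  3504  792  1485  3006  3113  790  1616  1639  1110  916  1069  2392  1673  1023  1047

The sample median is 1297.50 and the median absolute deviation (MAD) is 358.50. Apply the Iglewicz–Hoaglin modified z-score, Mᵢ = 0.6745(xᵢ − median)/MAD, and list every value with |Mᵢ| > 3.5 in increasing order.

3504

|Mᵢ| > 3.5 ⇔ |xᵢ − 1297.50| > 3.5·358.50/0.6745 = 1860.27.
So outliers lie outside [-562.77, 3157.77].
3504: M = 4.15 → outlier.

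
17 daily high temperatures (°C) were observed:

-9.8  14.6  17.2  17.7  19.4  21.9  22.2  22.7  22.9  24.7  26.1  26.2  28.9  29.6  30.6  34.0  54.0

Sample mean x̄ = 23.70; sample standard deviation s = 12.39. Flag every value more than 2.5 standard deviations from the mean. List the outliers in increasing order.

-9.8

Cutoffs at x̄ ± 2.5s: 23.70 ± 2.5·12.39 = [-7.275, 54.675].
-9.8: z = -2.70, |z| > 2.5 → outlier.
Every other value lies within [-7.275, 54.675].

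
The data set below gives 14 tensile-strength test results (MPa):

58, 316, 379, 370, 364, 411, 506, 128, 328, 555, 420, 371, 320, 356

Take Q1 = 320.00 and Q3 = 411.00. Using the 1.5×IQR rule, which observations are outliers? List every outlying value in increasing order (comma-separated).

IQR = Q3 − Q1 = 411.00 − 320.00 = 91.00.
Lower fence = Q1 − 1.5·IQR = 320.00 − 136.50 = 183.50.
Upper fence = Q3 + 1.5·IQR = 411.00 + 136.50 = 547.50.
58 < 183.50 → outlier.
128 < 183.50 → outlier.
555 > 547.50 → outlier.
All remaining values lie within [183.50, 547.50].

58, 128, 555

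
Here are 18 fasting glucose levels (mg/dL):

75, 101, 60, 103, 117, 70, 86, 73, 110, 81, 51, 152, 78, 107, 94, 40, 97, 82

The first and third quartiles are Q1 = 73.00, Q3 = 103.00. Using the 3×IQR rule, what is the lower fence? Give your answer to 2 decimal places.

IQR = Q3 − Q1 = 103.00 − 73.00 = 30.00.
Lower fence = Q1 − 3·IQR = 73.00 − 90.00 = -17.00.
Upper fence = Q3 + 3·IQR = 103.00 + 90.00 = 193.00.

-17.00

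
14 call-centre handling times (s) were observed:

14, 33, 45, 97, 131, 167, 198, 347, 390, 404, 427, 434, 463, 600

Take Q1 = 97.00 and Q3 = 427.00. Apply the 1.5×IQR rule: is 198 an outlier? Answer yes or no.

no

IQR = Q3 − Q1 = 427.00 − 97.00 = 330.00.
Lower fence = Q1 − 1.5·IQR = 97.00 − 495.00 = -398.00.
Upper fence = Q3 + 1.5·IQR = 427.00 + 495.00 = 922.00.
198 lies within [-398.00, 922.00].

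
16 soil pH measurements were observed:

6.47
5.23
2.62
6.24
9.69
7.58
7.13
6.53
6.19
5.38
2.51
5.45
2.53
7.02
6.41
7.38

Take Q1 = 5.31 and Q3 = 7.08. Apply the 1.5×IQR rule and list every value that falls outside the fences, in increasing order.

2.51, 2.53, 2.62

IQR = Q3 − Q1 = 7.08 − 5.31 = 1.77.
Lower fence = Q1 − 1.5·IQR = 5.31 − 2.655 = 2.655.
Upper fence = Q3 + 1.5·IQR = 7.08 + 2.655 = 9.735.
2.51 < 2.655 → outlier.
2.53 < 2.655 → outlier.
2.62 < 2.655 → outlier.
All remaining values lie within [2.655, 9.735].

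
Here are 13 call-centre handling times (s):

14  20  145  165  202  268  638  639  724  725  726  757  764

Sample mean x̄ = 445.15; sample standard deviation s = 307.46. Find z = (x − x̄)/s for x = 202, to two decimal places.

z = (202 − 445.15) / 307.46 = -0.79.

-0.79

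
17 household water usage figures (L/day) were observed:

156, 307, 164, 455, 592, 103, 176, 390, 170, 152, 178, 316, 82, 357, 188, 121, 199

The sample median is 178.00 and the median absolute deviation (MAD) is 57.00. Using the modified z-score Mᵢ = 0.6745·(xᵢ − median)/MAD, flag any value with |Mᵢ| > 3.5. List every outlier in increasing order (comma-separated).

|Mᵢ| > 3.5 ⇔ |xᵢ − 178.00| > 3.5·57.00/0.6745 = 295.77.
So outliers lie outside [-117.77, 473.77].
592: M = 4.90 → outlier.

592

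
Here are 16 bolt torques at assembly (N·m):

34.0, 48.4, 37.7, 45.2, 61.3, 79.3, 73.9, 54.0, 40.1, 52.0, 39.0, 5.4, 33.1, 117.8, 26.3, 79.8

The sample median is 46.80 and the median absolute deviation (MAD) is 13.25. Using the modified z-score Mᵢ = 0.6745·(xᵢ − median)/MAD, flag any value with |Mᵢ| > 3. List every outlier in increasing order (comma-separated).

|Mᵢ| > 3 ⇔ |xᵢ − 46.80| > 3·13.25/0.6745 = 58.93.
So outliers lie outside [-12.13, 105.73].
117.8: M = 3.61 → outlier.

117.8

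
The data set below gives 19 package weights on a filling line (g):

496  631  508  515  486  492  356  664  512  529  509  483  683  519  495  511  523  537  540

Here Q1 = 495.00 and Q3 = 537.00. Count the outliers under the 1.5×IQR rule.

4

IQR = 42.00; fences at 495.00 − 63.00 = 432.00 and 537.00 + 63.00 = 600.00.
Outside the cutoffs: 356, 631, 664, 683.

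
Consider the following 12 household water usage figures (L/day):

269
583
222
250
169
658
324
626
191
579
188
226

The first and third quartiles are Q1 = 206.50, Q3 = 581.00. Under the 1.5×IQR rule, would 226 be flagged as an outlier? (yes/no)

no

IQR = Q3 − Q1 = 581.00 − 206.50 = 374.50.
Lower fence = Q1 − 1.5·IQR = 206.50 − 561.75 = -355.25.
Upper fence = Q3 + 1.5·IQR = 581.00 + 561.75 = 1142.75.
226 lies within [-355.25, 1142.75].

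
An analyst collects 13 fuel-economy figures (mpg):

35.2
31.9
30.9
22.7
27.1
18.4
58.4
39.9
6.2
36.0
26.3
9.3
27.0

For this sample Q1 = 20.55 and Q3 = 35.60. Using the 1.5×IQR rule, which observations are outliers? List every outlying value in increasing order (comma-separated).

IQR = Q3 − Q1 = 35.60 − 20.55 = 15.05.
Lower fence = Q1 − 1.5·IQR = 20.55 − 22.575 = -2.025.
Upper fence = Q3 + 1.5·IQR = 35.60 + 22.575 = 58.175.
58.4 > 58.175 → outlier.
All remaining values lie within [-2.025, 58.175].

58.4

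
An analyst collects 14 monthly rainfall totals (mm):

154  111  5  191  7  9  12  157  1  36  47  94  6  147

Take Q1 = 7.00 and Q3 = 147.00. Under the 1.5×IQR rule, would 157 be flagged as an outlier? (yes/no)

IQR = Q3 − Q1 = 147.00 − 7.00 = 140.00.
Lower fence = Q1 − 1.5·IQR = 7.00 − 210.00 = -203.00.
Upper fence = Q3 + 1.5·IQR = 147.00 + 210.00 = 357.00.
157 lies within [-203.00, 357.00].

no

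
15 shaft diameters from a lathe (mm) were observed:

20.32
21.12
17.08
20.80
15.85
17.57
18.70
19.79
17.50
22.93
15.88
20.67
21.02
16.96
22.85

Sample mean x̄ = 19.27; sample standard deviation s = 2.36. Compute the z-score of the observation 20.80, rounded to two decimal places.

z = (20.80 − 19.27) / 2.36 = 0.65.

0.65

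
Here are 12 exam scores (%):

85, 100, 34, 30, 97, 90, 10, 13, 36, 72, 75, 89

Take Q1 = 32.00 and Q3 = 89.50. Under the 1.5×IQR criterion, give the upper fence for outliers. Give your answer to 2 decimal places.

175.75

IQR = Q3 − Q1 = 89.50 − 32.00 = 57.50.
Lower fence = Q1 − 1.5·IQR = 32.00 − 86.25 = -54.25.
Upper fence = Q3 + 1.5·IQR = 89.50 + 86.25 = 175.75.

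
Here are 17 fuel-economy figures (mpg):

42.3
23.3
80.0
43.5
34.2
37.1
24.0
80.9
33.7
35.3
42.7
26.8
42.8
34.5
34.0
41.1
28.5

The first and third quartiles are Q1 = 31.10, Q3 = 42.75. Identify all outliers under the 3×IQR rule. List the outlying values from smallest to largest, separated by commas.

80.0, 80.9

IQR = Q3 − Q1 = 42.75 − 31.10 = 11.65.
Lower fence = Q1 − 3·IQR = 31.10 − 34.95 = -3.85.
Upper fence = Q3 + 3·IQR = 42.75 + 34.95 = 77.70.
80.0 > 77.70 → outlier.
80.9 > 77.70 → outlier.
All remaining values lie within [-3.85, 77.70].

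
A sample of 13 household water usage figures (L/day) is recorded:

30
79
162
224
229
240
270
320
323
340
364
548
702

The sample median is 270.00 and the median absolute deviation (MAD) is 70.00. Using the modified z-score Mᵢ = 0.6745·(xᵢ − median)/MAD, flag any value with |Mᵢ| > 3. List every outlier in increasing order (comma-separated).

702

|Mᵢ| > 3 ⇔ |xᵢ − 270.00| > 3·70.00/0.6745 = 311.34.
So outliers lie outside [-41.34, 581.34].
702: M = 4.16 → outlier.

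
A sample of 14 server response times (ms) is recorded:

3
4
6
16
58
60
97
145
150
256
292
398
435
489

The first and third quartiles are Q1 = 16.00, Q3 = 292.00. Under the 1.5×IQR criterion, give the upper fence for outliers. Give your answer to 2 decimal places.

706.00

IQR = Q3 − Q1 = 292.00 − 16.00 = 276.00.
Lower fence = Q1 − 1.5·IQR = 16.00 − 414.00 = -398.00.
Upper fence = Q3 + 1.5·IQR = 292.00 + 414.00 = 706.00.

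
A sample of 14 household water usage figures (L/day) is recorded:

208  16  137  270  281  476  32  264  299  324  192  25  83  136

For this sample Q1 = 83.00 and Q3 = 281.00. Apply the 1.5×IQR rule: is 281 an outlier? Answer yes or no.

no

IQR = Q3 − Q1 = 281.00 − 83.00 = 198.00.
Lower fence = Q1 − 1.5·IQR = 83.00 − 297.00 = -214.00.
Upper fence = Q3 + 1.5·IQR = 281.00 + 297.00 = 578.00.
281 lies within [-214.00, 578.00].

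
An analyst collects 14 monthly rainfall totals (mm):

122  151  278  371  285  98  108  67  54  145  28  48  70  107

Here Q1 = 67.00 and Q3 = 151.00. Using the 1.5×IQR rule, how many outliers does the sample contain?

3

IQR = 84.00; fences at 67.00 − 126.00 = -59.00 and 151.00 + 126.00 = 277.00.
Outside the cutoffs: 278, 285, 371.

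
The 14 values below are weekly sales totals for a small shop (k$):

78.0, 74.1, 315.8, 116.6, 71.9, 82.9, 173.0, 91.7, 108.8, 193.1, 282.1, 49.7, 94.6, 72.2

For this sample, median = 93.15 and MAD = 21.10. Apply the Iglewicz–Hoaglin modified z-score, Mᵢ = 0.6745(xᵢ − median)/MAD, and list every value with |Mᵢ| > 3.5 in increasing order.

|Mᵢ| > 3.5 ⇔ |xᵢ − 93.15| > 3.5·21.10/0.6745 = 109.49.
So outliers lie outside [-16.34, 202.64].
282.1: M = 6.04 → outlier.
315.8: M = 7.12 → outlier.

282.1, 315.8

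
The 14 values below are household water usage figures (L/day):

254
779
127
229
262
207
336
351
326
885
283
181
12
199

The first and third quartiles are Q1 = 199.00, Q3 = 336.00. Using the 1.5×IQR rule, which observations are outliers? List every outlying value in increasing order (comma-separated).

779, 885

IQR = Q3 − Q1 = 336.00 − 199.00 = 137.00.
Lower fence = Q1 − 1.5·IQR = 199.00 − 205.50 = -6.50.
Upper fence = Q3 + 1.5·IQR = 336.00 + 205.50 = 541.50.
779 > 541.50 → outlier.
885 > 541.50 → outlier.
All remaining values lie within [-6.50, 541.50].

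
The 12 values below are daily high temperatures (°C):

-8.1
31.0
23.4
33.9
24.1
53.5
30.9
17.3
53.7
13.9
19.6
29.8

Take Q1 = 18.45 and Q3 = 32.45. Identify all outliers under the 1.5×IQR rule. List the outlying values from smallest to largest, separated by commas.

-8.1, 53.5, 53.7

IQR = Q3 − Q1 = 32.45 − 18.45 = 14.00.
Lower fence = Q1 − 1.5·IQR = 18.45 − 21.00 = -2.55.
Upper fence = Q3 + 1.5·IQR = 32.45 + 21.00 = 53.45.
-8.1 < -2.55 → outlier.
53.5 > 53.45 → outlier.
53.7 > 53.45 → outlier.
All remaining values lie within [-2.55, 53.45].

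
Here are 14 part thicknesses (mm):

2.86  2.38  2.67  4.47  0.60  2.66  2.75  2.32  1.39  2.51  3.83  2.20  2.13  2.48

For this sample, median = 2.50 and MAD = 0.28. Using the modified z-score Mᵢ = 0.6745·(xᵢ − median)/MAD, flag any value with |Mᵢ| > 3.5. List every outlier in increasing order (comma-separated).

|Mᵢ| > 3.5 ⇔ |xᵢ − 2.50| > 3.5·0.28/0.6745 = 1.45.
So outliers lie outside [1.05, 3.95].
0.60: M = -4.58 → outlier.
4.47: M = 4.75 → outlier.

0.60, 4.47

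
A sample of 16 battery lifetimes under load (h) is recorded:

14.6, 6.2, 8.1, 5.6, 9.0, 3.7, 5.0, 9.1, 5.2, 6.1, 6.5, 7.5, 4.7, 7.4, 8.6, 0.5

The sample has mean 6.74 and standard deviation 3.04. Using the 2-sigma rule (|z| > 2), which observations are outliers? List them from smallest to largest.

Cutoffs at x̄ ± 2s: 6.74 ± 2·3.04 = [0.66, 12.82].
0.5: z = -2.05, |z| > 2 → outlier.
14.6: z = 2.59, |z| > 2 → outlier.
Every other value lies within [0.66, 12.82].

0.5, 14.6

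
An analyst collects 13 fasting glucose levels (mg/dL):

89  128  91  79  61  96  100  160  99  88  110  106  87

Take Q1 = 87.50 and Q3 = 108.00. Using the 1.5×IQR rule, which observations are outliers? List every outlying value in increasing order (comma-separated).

IQR = Q3 − Q1 = 108.00 − 87.50 = 20.50.
Lower fence = Q1 − 1.5·IQR = 87.50 − 30.75 = 56.75.
Upper fence = Q3 + 1.5·IQR = 108.00 + 30.75 = 138.75.
160 > 138.75 → outlier.
All remaining values lie within [56.75, 138.75].

160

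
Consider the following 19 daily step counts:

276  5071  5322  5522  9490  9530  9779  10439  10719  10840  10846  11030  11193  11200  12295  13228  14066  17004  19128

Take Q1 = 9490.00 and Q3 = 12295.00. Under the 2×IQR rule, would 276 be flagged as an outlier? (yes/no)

IQR = Q3 − Q1 = 12295.00 − 9490.00 = 2805.00.
Lower fence = Q1 − 2·IQR = 9490.00 − 5610.00 = 3880.00.
Upper fence = Q3 + 2·IQR = 12295.00 + 5610.00 = 17905.00.
276 lies below the lower fence.

yes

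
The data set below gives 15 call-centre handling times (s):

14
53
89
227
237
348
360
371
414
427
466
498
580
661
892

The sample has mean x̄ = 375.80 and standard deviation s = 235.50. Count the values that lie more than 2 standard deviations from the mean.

1

Cutoffs: x̄ ± 2s = [-95.20, 846.80].
Outside the cutoffs: 892.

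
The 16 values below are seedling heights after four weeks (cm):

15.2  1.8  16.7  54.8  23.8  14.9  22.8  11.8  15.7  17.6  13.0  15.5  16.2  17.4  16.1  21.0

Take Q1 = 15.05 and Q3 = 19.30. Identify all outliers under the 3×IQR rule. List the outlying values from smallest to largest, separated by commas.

1.8, 54.8

IQR = Q3 − Q1 = 19.30 − 15.05 = 4.25.
Lower fence = Q1 − 3·IQR = 15.05 − 12.75 = 2.30.
Upper fence = Q3 + 3·IQR = 19.30 + 12.75 = 32.05.
1.8 < 2.30 → outlier.
54.8 > 32.05 → outlier.
All remaining values lie within [2.30, 32.05].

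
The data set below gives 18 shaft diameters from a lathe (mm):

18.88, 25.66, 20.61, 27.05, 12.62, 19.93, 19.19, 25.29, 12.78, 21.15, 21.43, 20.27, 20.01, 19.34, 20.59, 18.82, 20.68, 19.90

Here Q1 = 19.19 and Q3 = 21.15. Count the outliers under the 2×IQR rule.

IQR = 1.96; fences at 19.19 − 3.92 = 15.27 and 21.15 + 3.92 = 25.07.
Outside the cutoffs: 12.62, 12.78, 25.29, 25.66, 27.05.

5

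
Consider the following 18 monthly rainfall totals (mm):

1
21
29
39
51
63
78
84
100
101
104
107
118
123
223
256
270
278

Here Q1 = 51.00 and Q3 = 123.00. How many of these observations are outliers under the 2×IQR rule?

IQR = 72.00; fences at 51.00 − 144.00 = -93.00 and 123.00 + 144.00 = 267.00.
Outside the cutoffs: 270, 278.

2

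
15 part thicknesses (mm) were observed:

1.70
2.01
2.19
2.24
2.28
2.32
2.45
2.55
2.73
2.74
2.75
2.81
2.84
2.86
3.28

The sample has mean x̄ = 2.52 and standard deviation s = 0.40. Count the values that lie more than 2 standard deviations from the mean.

1

Cutoffs: x̄ ± 2s = [1.72, 3.32].
Outside the cutoffs: 1.70.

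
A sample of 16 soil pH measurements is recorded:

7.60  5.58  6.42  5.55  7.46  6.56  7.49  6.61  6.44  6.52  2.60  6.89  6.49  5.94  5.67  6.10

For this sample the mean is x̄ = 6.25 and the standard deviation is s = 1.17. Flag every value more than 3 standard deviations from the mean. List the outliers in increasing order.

2.60

Cutoffs at x̄ ± 3s: 6.25 ± 3·1.17 = [2.74, 9.76].
2.60: z = -3.12, |z| > 3 → outlier.
Every other value lies within [2.74, 9.76].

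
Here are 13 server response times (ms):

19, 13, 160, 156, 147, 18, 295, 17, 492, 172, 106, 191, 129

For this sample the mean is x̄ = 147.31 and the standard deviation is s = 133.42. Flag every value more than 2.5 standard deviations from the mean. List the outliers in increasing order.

492

Cutoffs at x̄ ± 2.5s: 147.31 ± 2.5·133.42 = [-186.24, 480.86].
492: z = 2.58, |z| > 2.5 → outlier.
Every other value lies within [-186.24, 480.86].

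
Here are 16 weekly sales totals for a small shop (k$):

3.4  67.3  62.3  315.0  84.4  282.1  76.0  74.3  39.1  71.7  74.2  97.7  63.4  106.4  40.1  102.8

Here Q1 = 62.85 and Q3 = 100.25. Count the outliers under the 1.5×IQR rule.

IQR = 37.40; fences at 62.85 − 56.10 = 6.75 and 100.25 + 56.10 = 156.35.
Outside the cutoffs: 3.4, 282.1, 315.0.

3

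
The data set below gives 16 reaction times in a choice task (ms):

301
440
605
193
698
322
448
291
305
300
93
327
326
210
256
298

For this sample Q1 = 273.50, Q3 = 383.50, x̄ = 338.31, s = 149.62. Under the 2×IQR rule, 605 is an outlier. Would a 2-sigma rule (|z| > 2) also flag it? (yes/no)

z = (605 − 338.31) / 149.62 = 1.78.
|z| = 1.78 ≤ 2.

no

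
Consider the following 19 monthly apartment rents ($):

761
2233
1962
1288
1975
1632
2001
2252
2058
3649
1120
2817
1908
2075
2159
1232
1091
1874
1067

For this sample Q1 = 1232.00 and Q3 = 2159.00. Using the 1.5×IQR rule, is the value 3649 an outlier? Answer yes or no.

IQR = Q3 − Q1 = 2159.00 − 1232.00 = 927.00.
Lower fence = Q1 − 1.5·IQR = 1232.00 − 1390.50 = -158.50.
Upper fence = Q3 + 1.5·IQR = 2159.00 + 1390.50 = 3549.50.
3649 lies above the upper fence.

yes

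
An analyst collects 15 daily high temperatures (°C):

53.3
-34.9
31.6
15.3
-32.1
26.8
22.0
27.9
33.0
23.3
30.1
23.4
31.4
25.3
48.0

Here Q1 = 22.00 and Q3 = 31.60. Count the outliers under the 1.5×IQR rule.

4

IQR = 9.60; fences at 22.00 − 14.40 = 7.60 and 31.60 + 14.40 = 46.00.
Outside the cutoffs: -34.9, -32.1, 48.0, 53.3.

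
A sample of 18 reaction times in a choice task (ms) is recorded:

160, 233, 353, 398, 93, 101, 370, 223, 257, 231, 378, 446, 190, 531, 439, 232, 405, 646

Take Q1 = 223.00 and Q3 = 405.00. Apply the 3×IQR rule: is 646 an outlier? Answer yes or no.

IQR = Q3 − Q1 = 405.00 − 223.00 = 182.00.
Lower fence = Q1 − 3·IQR = 223.00 − 546.00 = -323.00.
Upper fence = Q3 + 3·IQR = 405.00 + 546.00 = 951.00.
646 lies within [-323.00, 951.00].

no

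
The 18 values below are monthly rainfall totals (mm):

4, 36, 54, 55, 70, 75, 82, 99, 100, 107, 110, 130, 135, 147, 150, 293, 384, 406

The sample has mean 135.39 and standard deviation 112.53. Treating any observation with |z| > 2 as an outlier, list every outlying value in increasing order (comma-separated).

Cutoffs at x̄ ± 2s: 135.39 ± 2·112.53 = [-89.67, 360.45].
384: z = 2.21, |z| > 2 → outlier.
406: z = 2.40, |z| > 2 → outlier.
Every other value lies within [-89.67, 360.45].

384, 406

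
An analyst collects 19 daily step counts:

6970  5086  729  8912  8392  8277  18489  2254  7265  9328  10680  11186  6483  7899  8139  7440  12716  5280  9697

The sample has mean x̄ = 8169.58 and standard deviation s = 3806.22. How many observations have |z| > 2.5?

Cutoffs: x̄ ± 2.5s = [-1345.97, 17685.13].
Outside the cutoffs: 18489.

1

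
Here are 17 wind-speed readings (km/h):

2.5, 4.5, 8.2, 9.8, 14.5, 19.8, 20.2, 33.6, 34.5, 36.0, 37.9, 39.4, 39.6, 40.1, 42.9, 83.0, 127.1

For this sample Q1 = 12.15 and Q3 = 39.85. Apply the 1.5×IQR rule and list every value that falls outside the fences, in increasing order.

IQR = Q3 − Q1 = 39.85 − 12.15 = 27.70.
Lower fence = Q1 − 1.5·IQR = 12.15 − 41.55 = -29.40.
Upper fence = Q3 + 1.5·IQR = 39.85 + 41.55 = 81.40.
83.0 > 81.40 → outlier.
127.1 > 81.40 → outlier.
All remaining values lie within [-29.40, 81.40].

83.0, 127.1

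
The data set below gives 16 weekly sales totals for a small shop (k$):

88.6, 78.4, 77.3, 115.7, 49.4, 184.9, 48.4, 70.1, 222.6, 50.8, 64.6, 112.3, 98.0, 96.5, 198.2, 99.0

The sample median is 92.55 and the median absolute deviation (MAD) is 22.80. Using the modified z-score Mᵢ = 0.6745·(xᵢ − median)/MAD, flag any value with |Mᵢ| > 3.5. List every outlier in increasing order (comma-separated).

222.6

|Mᵢ| > 3.5 ⇔ |xᵢ − 92.55| > 3.5·22.80/0.6745 = 118.31.
So outliers lie outside [-25.76, 210.86].
222.6: M = 3.85 → outlier.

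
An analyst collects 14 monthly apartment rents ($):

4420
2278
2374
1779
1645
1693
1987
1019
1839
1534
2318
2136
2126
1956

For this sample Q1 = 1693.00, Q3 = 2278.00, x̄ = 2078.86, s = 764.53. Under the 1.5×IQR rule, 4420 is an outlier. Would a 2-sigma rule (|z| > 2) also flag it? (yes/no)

yes

z = (4420 − 2078.86) / 764.53 = 3.06.
|z| = 3.06 > 2.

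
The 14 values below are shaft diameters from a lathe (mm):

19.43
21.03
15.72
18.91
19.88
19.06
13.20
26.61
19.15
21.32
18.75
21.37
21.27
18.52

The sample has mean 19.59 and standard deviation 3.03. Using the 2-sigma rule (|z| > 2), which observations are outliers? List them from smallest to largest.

13.20, 26.61

Cutoffs at x̄ ± 2s: 19.59 ± 2·3.03 = [13.53, 25.65].
13.20: z = -2.11, |z| > 2 → outlier.
26.61: z = 2.32, |z| > 2 → outlier.
Every other value lies within [13.53, 25.65].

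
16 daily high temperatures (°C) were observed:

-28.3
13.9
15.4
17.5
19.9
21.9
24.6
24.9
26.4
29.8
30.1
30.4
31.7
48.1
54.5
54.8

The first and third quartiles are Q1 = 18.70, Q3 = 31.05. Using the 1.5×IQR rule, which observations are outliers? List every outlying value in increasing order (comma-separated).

-28.3, 54.5, 54.8

IQR = Q3 − Q1 = 31.05 − 18.70 = 12.35.
Lower fence = Q1 − 1.5·IQR = 18.70 − 18.525 = 0.175.
Upper fence = Q3 + 1.5·IQR = 31.05 + 18.525 = 49.575.
-28.3 < 0.175 → outlier.
54.5 > 49.575 → outlier.
54.8 > 49.575 → outlier.
All remaining values lie within [0.175, 49.575].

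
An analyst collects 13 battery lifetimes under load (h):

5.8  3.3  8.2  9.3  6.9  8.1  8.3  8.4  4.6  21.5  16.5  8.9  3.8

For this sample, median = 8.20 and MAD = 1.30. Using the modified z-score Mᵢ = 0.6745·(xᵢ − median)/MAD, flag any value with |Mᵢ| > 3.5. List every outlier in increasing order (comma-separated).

16.5, 21.5

|Mᵢ| > 3.5 ⇔ |xᵢ − 8.20| > 3.5·1.30/0.6745 = 6.75.
So outliers lie outside [1.45, 14.95].
16.5: M = 4.31 → outlier.
21.5: M = 6.90 → outlier.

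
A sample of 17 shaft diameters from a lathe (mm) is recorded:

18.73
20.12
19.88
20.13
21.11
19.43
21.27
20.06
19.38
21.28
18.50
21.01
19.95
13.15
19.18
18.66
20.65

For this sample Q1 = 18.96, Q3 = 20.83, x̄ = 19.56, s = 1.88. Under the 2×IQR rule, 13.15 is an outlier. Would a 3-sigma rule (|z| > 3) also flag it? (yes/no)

z = (13.15 − 19.56) / 1.88 = -3.41.
|z| = 3.41 > 3.

yes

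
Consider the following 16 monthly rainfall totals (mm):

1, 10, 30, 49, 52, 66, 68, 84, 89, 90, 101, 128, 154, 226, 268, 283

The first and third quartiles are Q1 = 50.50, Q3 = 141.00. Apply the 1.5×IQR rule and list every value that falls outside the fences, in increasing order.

283

IQR = Q3 − Q1 = 141.00 − 50.50 = 90.50.
Lower fence = Q1 − 1.5·IQR = 50.50 − 135.75 = -85.25.
Upper fence = Q3 + 1.5·IQR = 141.00 + 135.75 = 276.75.
283 > 276.75 → outlier.
All remaining values lie within [-85.25, 276.75].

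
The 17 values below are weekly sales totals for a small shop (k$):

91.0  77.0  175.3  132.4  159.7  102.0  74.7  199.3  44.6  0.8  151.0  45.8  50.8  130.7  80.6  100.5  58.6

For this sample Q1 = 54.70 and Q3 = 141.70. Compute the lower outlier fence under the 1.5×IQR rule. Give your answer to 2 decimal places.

-75.80

IQR = Q3 − Q1 = 141.70 − 54.70 = 87.00.
Lower fence = Q1 − 1.5·IQR = 54.70 − 130.50 = -75.80.
Upper fence = Q3 + 1.5·IQR = 141.70 + 130.50 = 272.20.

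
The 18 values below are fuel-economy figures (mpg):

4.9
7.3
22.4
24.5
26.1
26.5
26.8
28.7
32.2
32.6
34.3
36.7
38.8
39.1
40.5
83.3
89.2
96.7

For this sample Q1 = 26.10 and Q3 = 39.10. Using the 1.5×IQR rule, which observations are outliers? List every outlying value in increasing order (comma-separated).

4.9, 83.3, 89.2, 96.7

IQR = Q3 − Q1 = 39.10 − 26.10 = 13.00.
Lower fence = Q1 − 1.5·IQR = 26.10 − 19.50 = 6.60.
Upper fence = Q3 + 1.5·IQR = 39.10 + 19.50 = 58.60.
4.9 < 6.60 → outlier.
83.3 > 58.60 → outlier.
89.2 > 58.60 → outlier.
96.7 > 58.60 → outlier.
All remaining values lie within [6.60, 58.60].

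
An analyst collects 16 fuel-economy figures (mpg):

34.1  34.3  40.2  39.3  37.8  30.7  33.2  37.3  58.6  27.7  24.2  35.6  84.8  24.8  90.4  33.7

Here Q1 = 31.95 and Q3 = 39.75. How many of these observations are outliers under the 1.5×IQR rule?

3

IQR = 7.80; fences at 31.95 − 11.70 = 20.25 and 39.75 + 11.70 = 51.45.
Outside the cutoffs: 58.6, 84.8, 90.4.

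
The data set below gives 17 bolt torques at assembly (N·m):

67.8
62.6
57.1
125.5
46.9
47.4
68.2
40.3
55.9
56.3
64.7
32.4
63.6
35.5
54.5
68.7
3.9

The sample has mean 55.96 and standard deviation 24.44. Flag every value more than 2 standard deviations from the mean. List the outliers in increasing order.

Cutoffs at x̄ ± 2s: 55.96 ± 2·24.44 = [7.08, 104.84].
3.9: z = -2.13, |z| > 2 → outlier.
125.5: z = 2.85, |z| > 2 → outlier.
Every other value lies within [7.08, 104.84].

3.9, 125.5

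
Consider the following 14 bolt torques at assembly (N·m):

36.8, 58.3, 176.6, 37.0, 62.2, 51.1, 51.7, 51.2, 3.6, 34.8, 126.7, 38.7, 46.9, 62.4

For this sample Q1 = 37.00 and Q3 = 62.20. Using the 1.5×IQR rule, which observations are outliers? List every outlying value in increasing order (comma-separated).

IQR = Q3 − Q1 = 62.20 − 37.00 = 25.20.
Lower fence = Q1 − 1.5·IQR = 37.00 − 37.80 = -0.80.
Upper fence = Q3 + 1.5·IQR = 62.20 + 37.80 = 100.00.
126.7 > 100.00 → outlier.
176.6 > 100.00 → outlier.
All remaining values lie within [-0.80, 100.00].

126.7, 176.6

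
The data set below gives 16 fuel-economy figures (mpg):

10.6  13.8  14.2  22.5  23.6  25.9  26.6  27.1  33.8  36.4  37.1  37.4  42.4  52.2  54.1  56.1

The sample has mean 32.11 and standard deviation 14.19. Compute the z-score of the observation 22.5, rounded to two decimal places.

z = (22.5 − 32.11) / 14.19 = -0.68.

-0.68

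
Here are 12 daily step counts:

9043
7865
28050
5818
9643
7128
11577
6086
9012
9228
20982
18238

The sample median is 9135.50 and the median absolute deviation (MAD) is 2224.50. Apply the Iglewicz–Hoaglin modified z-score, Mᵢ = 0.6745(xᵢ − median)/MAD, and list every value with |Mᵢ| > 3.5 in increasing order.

20982, 28050

|Mᵢ| > 3.5 ⇔ |xᵢ − 9135.50| > 3.5·2224.50/0.6745 = 11542.99.
So outliers lie outside [-2407.49, 20678.49].
20982: M = 3.59 → outlier.
28050: M = 5.74 → outlier.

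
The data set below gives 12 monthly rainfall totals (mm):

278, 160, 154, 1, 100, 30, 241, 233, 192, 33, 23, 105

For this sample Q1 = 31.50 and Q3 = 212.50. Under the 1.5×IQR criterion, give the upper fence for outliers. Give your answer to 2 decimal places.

IQR = Q3 − Q1 = 212.50 − 31.50 = 181.00.
Lower fence = Q1 − 1.5·IQR = 31.50 − 271.50 = -240.00.
Upper fence = Q3 + 1.5·IQR = 212.50 + 271.50 = 484.00.

484.00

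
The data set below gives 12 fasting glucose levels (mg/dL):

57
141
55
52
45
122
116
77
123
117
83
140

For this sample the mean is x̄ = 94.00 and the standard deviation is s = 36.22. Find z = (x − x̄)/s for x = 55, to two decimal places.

-1.08

z = (55 − 94.00) / 36.22 = -1.08.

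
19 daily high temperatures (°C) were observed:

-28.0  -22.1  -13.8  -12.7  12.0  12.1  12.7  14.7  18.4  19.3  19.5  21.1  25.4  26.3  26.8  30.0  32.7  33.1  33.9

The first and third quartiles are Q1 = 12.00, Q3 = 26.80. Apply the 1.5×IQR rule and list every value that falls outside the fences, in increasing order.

IQR = Q3 − Q1 = 26.80 − 12.00 = 14.80.
Lower fence = Q1 − 1.5·IQR = 12.00 − 22.20 = -10.20.
Upper fence = Q3 + 1.5·IQR = 26.80 + 22.20 = 49.00.
-28.0 < -10.20 → outlier.
-22.1 < -10.20 → outlier.
-13.8 < -10.20 → outlier.
-12.7 < -10.20 → outlier.
All remaining values lie within [-10.20, 49.00].

-28.0, -22.1, -13.8, -12.7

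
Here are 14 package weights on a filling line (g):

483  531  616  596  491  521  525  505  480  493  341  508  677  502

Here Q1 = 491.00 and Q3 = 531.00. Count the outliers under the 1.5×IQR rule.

IQR = 40.00; fences at 491.00 − 60.00 = 431.00 and 531.00 + 60.00 = 591.00.
Outside the cutoffs: 341, 596, 616, 677.

4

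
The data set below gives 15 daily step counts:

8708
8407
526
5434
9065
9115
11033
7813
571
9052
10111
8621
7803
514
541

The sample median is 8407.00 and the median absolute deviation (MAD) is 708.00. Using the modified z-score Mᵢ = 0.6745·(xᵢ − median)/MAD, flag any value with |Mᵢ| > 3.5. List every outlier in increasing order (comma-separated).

|Mᵢ| > 3.5 ⇔ |xᵢ − 8407.00| > 3.5·708.00/0.6745 = 3673.83.
So outliers lie outside [4733.17, 12080.83].
514: M = -7.52 → outlier.
526: M = -7.51 → outlier.
541: M = -7.49 → outlier.
571: M = -7.47 → outlier.

514, 526, 541, 571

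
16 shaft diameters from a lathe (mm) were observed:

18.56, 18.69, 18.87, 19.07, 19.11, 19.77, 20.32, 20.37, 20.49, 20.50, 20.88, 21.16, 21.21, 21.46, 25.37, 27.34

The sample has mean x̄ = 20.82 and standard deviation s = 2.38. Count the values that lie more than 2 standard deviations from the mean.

1

Cutoffs: x̄ ± 2s = [16.06, 25.58].
Outside the cutoffs: 27.34.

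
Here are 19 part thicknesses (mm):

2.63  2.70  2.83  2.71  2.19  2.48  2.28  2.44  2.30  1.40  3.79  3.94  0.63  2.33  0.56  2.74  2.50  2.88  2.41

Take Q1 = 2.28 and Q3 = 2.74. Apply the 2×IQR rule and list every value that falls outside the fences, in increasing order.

IQR = Q3 − Q1 = 2.74 − 2.28 = 0.46.
Lower fence = Q1 − 2·IQR = 2.28 − 0.92 = 1.36.
Upper fence = Q3 + 2·IQR = 2.74 + 0.92 = 3.66.
0.56 < 1.36 → outlier.
0.63 < 1.36 → outlier.
3.79 > 3.66 → outlier.
3.94 > 3.66 → outlier.
All remaining values lie within [1.36, 3.66].

0.56, 0.63, 3.79, 3.94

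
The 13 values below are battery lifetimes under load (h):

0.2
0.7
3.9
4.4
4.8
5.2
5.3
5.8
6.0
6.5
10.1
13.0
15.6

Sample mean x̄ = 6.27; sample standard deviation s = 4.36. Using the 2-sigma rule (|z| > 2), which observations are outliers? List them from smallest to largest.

15.6

Cutoffs at x̄ ± 2s: 6.27 ± 2·4.36 = [-2.45, 14.99].
15.6: z = 2.14, |z| > 2 → outlier.
Every other value lies within [-2.45, 14.99].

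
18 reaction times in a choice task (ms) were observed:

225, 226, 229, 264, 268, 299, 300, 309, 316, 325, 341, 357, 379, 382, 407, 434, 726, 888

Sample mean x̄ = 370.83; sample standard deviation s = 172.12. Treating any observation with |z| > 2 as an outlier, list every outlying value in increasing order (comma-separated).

726, 888

Cutoffs at x̄ ± 2s: 370.83 ± 2·172.12 = [26.59, 715.07].
726: z = 2.06, |z| > 2 → outlier.
888: z = 3.00, |z| > 2 → outlier.
Every other value lies within [26.59, 715.07].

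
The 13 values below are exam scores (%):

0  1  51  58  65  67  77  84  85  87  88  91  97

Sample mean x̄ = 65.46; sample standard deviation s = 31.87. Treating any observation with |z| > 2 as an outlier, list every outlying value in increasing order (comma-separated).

Cutoffs at x̄ ± 2s: 65.46 ± 2·31.87 = [1.72, 129.20].
0: z = -2.05, |z| > 2 → outlier.
1: z = -2.02, |z| > 2 → outlier.
Every other value lies within [1.72, 129.20].

0, 1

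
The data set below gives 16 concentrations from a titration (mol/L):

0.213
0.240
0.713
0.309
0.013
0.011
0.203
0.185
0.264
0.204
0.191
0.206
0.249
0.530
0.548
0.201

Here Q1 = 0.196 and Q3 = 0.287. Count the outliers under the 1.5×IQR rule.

5

IQR = 0.091; fences at 0.196 − 0.1365 = 0.0595 and 0.287 + 0.1365 = 0.4235.
Outside the cutoffs: 0.011, 0.013, 0.530, 0.548, 0.713.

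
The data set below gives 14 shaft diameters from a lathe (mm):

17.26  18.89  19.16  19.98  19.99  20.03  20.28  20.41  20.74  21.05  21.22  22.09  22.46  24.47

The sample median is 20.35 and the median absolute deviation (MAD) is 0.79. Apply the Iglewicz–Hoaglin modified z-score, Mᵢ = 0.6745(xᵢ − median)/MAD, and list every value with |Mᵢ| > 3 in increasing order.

|Mᵢ| > 3 ⇔ |xᵢ − 20.35| > 3·0.79/0.6745 = 3.51.
So outliers lie outside [16.84, 23.86].
24.47: M = 3.52 → outlier.

24.47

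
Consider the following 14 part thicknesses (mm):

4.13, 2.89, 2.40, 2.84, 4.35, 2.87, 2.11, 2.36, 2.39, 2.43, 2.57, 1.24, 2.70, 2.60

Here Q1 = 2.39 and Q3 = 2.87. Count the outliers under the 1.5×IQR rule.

3

IQR = 0.48; fences at 2.39 − 0.72 = 1.67 and 2.87 + 0.72 = 3.59.
Outside the cutoffs: 1.24, 4.13, 4.35.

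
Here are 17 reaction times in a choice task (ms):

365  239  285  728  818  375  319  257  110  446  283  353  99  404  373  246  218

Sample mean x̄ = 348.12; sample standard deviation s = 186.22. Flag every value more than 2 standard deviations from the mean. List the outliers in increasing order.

Cutoffs at x̄ ± 2s: 348.12 ± 2·186.22 = [-24.32, 720.56].
728: z = 2.04, |z| > 2 → outlier.
818: z = 2.52, |z| > 2 → outlier.
Every other value lies within [-24.32, 720.56].

728, 818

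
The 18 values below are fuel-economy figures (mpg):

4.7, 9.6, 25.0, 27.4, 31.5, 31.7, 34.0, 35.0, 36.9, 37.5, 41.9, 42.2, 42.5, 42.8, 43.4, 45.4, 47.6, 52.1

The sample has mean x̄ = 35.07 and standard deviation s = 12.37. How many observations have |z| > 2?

Cutoffs: x̄ ± 2s = [10.33, 59.81].
Outside the cutoffs: 4.7, 9.6.

2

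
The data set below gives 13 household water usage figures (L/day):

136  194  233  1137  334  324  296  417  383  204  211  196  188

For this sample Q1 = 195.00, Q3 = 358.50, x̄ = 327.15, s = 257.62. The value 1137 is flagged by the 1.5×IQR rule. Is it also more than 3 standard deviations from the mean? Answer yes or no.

z = (1137 − 327.15) / 257.62 = 3.14.
|z| = 3.14 > 3.

yes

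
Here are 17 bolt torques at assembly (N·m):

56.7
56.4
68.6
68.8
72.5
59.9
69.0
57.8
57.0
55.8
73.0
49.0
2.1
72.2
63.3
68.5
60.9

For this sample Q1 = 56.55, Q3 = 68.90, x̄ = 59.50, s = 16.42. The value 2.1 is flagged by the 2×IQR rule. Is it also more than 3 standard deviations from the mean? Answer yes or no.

z = (2.1 − 59.50) / 16.42 = -3.50.
|z| = 3.50 > 3.

yes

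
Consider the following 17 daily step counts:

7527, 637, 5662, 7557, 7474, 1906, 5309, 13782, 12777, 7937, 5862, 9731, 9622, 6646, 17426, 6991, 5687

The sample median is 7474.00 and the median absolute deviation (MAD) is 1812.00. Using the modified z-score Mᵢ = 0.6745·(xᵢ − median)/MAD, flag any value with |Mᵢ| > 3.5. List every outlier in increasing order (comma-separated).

|Mᵢ| > 3.5 ⇔ |xᵢ − 7474.00| > 3.5·1812.00/0.6745 = 9402.52.
So outliers lie outside [-1928.52, 16876.52].
17426: M = 3.70 → outlier.

17426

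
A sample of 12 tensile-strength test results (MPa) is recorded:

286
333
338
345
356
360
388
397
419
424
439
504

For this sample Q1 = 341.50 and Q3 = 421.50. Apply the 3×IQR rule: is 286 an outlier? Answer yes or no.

IQR = Q3 − Q1 = 421.50 − 341.50 = 80.00.
Lower fence = Q1 − 3·IQR = 341.50 − 240.00 = 101.50.
Upper fence = Q3 + 3·IQR = 421.50 + 240.00 = 661.50.
286 lies within [101.50, 661.50].

no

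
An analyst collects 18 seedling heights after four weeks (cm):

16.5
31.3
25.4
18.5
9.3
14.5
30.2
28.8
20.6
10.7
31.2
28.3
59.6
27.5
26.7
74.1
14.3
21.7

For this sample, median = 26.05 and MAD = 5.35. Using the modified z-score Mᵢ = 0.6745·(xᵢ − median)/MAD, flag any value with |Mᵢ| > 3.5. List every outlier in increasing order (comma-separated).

59.6, 74.1

|Mᵢ| > 3.5 ⇔ |xᵢ − 26.05| > 3.5·5.35/0.6745 = 27.76.
So outliers lie outside [-1.71, 53.81].
59.6: M = 4.23 → outlier.
74.1: M = 6.06 → outlier.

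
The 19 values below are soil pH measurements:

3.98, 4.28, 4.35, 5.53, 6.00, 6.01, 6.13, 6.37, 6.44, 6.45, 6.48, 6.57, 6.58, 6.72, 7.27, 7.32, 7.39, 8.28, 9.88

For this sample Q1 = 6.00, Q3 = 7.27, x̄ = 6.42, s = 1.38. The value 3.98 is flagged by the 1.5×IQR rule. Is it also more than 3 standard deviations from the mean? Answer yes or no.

no

z = (3.98 − 6.42) / 1.38 = -1.77.
|z| = 1.77 ≤ 3.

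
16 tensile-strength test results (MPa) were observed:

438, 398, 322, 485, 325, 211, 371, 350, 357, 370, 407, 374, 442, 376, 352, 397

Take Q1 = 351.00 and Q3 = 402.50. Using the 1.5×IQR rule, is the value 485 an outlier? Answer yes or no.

IQR = Q3 − Q1 = 402.50 − 351.00 = 51.50.
Lower fence = Q1 − 1.5·IQR = 351.00 − 77.25 = 273.75.
Upper fence = Q3 + 1.5·IQR = 402.50 + 77.25 = 479.75.
485 lies above the upper fence.

yes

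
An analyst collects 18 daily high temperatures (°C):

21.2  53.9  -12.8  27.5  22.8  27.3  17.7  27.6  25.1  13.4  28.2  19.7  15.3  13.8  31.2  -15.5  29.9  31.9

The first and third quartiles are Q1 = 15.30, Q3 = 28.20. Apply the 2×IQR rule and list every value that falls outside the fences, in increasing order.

IQR = Q3 − Q1 = 28.20 − 15.30 = 12.90.
Lower fence = Q1 − 2·IQR = 15.30 − 25.80 = -10.50.
Upper fence = Q3 + 2·IQR = 28.20 + 25.80 = 54.00.
-15.5 < -10.50 → outlier.
-12.8 < -10.50 → outlier.
All remaining values lie within [-10.50, 54.00].

-15.5, -12.8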